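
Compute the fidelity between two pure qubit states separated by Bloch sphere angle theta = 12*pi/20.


For states separated by angle theta on Bloch sphere:
F = cos^2(theta/2)
theta = 12*pi/20 = 1.8850
theta/2 = 0.9425
cos(theta/2) = 0.5878
F = 0.3455

0.3455


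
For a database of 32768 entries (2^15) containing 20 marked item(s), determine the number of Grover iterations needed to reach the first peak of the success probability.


After j Grover iterations the success probability is P(j) = sin^2((2j+1)*theta), where sin(theta) = sqrt(k/N).
N = 2^15 = 32768, k = 20
sin(theta) = sqrt(k/N) = 0.02470529422
theta = arcsin(sqrt(k/N)) = 0.02470780806 rad
P(j) reaches its first maximum when (2j+1)*theta is as close as possible to pi/2, i.e. j = round(pi/(4*theta) - 1/2).
pi/(4*theta) - 1/2 = 31.2874
(For comparison, the common estimate pi/4 * sqrt(N/k) = 31.7907; the exact maximiser is used here.)
Optimal iterations = 31

31


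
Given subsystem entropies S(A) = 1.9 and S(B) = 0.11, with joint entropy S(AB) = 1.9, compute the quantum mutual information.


I(A:B) = S(A) + S(B) - S(AB)
= 1.9 + 0.11 - 1.9
= 0.1100

0.1100


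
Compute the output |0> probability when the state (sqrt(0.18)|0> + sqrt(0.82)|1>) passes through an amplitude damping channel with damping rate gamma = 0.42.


For amplitude damping with parameter gamma on state sqrt(a)|0> + sqrt(b)|1>:
alpha^2 = 0.18, beta^2 = 0.82
P(|0>) = alpha^2 + gamma * beta^2
= 0.18 + 0.42 * 0.82
= 0.18 + 0.3444
= 0.5244

0.5244


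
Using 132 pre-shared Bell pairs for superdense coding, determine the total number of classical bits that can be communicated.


Superdense coding allows 2 classical bits per shared entangled pair.
132 pair(s) -> 2 * 132 = 264 classical bits

264


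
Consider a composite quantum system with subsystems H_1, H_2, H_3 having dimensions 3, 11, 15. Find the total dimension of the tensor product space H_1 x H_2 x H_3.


dim(H_1 x H_2 x H_3) = 3 * 11 * 15
= 33 * 15
= 495

495


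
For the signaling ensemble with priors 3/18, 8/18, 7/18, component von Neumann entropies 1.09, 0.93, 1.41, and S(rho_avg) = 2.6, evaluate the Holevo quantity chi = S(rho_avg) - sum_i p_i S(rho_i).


chi = S(rho) - sum_i p_i * S(rho_i)
Weighted entropy = 3/18 * 1.09 + 8/18 * 0.93 + 7/18 * 1.41
= 1.1433
chi = 2.6 - 1.1433
= 1.4567

1.4567


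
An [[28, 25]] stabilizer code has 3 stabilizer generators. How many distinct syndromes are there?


Each stabilizer generator gives a binary (+1 or -1) measurement outcome.
With 3 independent generators:
Total syndromes = 2^3
= 8

8


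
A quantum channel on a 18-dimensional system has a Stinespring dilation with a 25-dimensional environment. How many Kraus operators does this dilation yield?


Tracing out the environment in an orthonormal basis {|i>_E} gives Kraus operators K_i = <i|_E U |0>_E.
Number of Kraus operators = dim(H_env) = d_env
= 25

25


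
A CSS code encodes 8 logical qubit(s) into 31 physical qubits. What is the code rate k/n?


Code rate R = k/n
= 8/31
= 0.2581

0.2581


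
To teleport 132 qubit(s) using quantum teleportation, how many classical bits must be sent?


Quantum teleportation requires 2 classical bits per qubit teleported.
132 qubit(s) -> 2 * 132 = 264 classical bits

264


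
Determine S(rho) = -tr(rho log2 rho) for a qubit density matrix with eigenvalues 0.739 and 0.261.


S = -p*log2(p) - (1-p)*log2(1-p)
p = 0.7390, 1-p = 0.2610
= -0.7390 * log2(0.7390) - 0.2610 * log2(0.2610)
= -(-0.3225) - (-0.5058)
= 0.8283

0.8283


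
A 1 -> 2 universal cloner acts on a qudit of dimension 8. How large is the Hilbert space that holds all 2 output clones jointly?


Output space = H^(tensor 2) where dim(H) = 8
dim = 8^2
= 64

64


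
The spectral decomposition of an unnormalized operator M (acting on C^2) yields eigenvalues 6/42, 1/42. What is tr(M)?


tr(M) = sum of eigenvalues
= 6/42 + 1/42
= 7/42
= 0.1667

0.1667


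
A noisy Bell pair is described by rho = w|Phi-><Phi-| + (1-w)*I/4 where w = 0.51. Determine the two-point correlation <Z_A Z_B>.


|Phi-> = (|00> - |11>)/sqrt(2)
For the pure Bell state, <Z_A Z_B> = +1 (Bell-state Pauli correlator).
The maximally-mixed part I/4 has tr(I/4 * P tensor P) = 0 for any traceless Pauli P.
So <Z_A Z_B>_rho = w * (+1) + (1 - w) * 0
= 0.51 * (+1)
= 0.5100

0.5100


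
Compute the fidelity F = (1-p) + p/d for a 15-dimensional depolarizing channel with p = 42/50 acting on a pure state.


F = (1-p) + p/d
= (1 - 0.8400) + 0.8400/15
= 0.1600 + 0.0560
= 0.2160

0.2160


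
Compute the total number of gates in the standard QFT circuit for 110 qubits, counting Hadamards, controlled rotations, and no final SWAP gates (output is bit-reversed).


Hadamard gates: 110
Controlled rotations: n*(n-1)/2 = 110*109/2 = 5995
SWAP gates: 0 (omitted)
Total = 110 + 5995
= 6105

6105


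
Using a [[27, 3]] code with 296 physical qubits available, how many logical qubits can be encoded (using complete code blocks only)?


Each code block uses 27 physical qubits for 3 logical qubit(s).
Number of complete blocks = floor(296 / 27) = 10
Logical qubits = 10 * 3
= 30

30


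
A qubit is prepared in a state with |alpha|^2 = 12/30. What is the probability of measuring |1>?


|alpha|^2 = 12/30 = 0.4000
|beta|^2 = 1 - 12/30 = 18/30 = 0.6000
P(|1>) = |beta|^2 = 0.6000

0.6000


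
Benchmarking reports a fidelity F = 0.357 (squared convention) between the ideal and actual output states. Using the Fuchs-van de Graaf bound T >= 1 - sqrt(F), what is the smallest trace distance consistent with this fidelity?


Fuchs-van de Graaf (squared-fidelity convention): 1 - sqrt(F) <= T <= sqrt(1 - F).
Lower bound: T >= 1 - sqrt(F)
sqrt(F) = sqrt(0.357) = 0.5975
T >= 1 - 0.5975
T >= 0.4025

0.4025


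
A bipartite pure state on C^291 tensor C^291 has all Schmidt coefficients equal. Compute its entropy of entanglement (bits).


For a maximally entangled state in d x d:
S = log2(d) = log2(291)
= 8.1849

8.1849


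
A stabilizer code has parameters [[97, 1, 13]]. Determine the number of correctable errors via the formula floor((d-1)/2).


Code parameters: [[97, 1, 13]], distance d = 13.
Number of correctable errors = floor((d-1)/2)
= floor((13 - 1)/2)
= floor(12/2)
= 6

6


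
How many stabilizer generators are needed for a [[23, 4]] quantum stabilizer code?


For an [[n,k]] stabilizer code:
Number of stabilizer generators = n - k
= 23 - 4
= 19

19


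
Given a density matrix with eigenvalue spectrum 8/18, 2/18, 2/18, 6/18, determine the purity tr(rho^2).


tr(rho^2) = sum of eigenvalues squared
= (8/18)^2 + (2/18)^2 + (2/18)^2 + (6/18)^2
= (64 + 4 + 4 + 36) / 324
= 108/324
= 0.3333

0.3333


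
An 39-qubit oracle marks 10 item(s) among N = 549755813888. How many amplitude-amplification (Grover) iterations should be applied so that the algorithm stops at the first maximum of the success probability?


After j Grover iterations the success probability is P(j) = sin^2((2j+1)*theta), where sin(theta) = sqrt(k/N).
N = 2^39 = 549755813888, k = 10
sin(theta) = sqrt(k/N) = 4.2649612e-06
theta = arcsin(sqrt(k/N)) = 4.2649612e-06 rad
P(j) reaches its first maximum when (2j+1)*theta is as close as possible to pi/2, i.e. j = round(pi/(4*theta) - 1/2).
pi/(4*theta) - 1/2 = 184150.8033
(For comparison, the common estimate pi/4 * sqrt(N/k) = 184151.3033; the exact maximiser is used here.)
Optimal iterations = 184151

184151


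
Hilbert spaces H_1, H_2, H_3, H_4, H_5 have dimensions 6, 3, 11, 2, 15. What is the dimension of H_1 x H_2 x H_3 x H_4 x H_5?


dim(H_1 x H_2 x H_3 x H_4 x H_5) = 6 * 3 * 11 * 2 * 15
= 18 * 11 * 2 * 15
= 198 * 2 * 15
= 396 * 15
= 5940

5940


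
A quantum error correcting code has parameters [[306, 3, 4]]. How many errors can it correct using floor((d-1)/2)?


Code parameters: [[306, 3, 4]], distance d = 4.
Number of correctable errors = floor((d-1)/2)
= floor((4 - 1)/2)
= floor(3/2)
= 1

1


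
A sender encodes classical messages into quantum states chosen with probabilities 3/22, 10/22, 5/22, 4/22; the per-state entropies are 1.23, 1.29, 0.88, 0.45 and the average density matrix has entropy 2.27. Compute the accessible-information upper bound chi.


chi = S(rho) - sum_i p_i * S(rho_i)
Weighted entropy = 3/22 * 1.23 + 10/22 * 1.29 + 5/22 * 0.88 + 4/22 * 0.45
= 1.0359
chi = 2.27 - 1.0359
= 1.2341

1.2341


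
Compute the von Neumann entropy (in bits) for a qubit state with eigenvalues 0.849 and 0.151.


S = -p*log2(p) - (1-p)*log2(1-p)
p = 0.8490, 1-p = 0.1510
= -0.8490 * log2(0.8490) - 0.1510 * log2(0.1510)
= -(-0.2005) - (-0.4118)
= 0.6123

0.6123


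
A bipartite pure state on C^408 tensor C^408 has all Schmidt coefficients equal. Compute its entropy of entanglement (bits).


For a maximally entangled state in d x d:
S = log2(d) = log2(408)
= 8.6724

8.6724


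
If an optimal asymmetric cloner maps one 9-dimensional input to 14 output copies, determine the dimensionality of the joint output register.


Output space = H^(tensor 14) where dim(H) = 9
dim = 9^14
= 81 (after 2 factors)
= 729 (after 3 factors)
= 6561 (after 4 factors)
= 59049 (after 5 factors)
= 531441 (after 6 factors)
= 4782969 (after 7 factors)
= 43046721 (after 8 factors)
= 387420489 (after 9 factors)
= 3486784401 (after 10 factors)
= 31381059609 (after 11 factors)
= 282429536481 (after 12 factors)
= 2541865828329 (after 13 factors)
= 22876792454961 (after 14 factors)
= 22876792454961

22876792454961


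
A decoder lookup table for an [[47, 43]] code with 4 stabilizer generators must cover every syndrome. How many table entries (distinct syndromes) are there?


Each stabilizer generator gives a binary (+1 or -1) measurement outcome.
With 4 independent generators:
Total syndromes = 2^4
= 16

16


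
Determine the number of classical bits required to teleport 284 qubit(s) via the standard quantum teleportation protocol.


Quantum teleportation requires 2 classical bits per qubit teleported.
284 qubit(s) -> 2 * 284 = 568 classical bits

568


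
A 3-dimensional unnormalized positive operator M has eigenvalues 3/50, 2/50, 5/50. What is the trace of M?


tr(M) = sum of eigenvalues
= 3/50 + 2/50 + 5/50
= 10/50
= 0.2000

0.2000


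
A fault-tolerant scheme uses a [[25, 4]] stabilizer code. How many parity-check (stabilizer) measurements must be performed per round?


For an [[n,k]] stabilizer code:
Number of stabilizer generators = n - k
= 25 - 4
= 21

21


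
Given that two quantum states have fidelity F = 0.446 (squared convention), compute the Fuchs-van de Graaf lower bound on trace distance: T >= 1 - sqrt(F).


Fuchs-van de Graaf (squared-fidelity convention): 1 - sqrt(F) <= T <= sqrt(1 - F).
Lower bound: T >= 1 - sqrt(F)
sqrt(F) = sqrt(0.446) = 0.6678
T >= 1 - 0.6678
T >= 0.3322

0.3322


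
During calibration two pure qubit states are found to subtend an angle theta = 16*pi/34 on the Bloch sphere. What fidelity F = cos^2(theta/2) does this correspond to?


For states separated by angle theta on Bloch sphere:
F = cos^2(theta/2)
theta = 16*pi/34 = 1.4784
theta/2 = 0.7392
cos(theta/2) = 0.7390
F = 0.5461

0.5461


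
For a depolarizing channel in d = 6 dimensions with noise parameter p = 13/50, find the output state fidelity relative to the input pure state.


F = (1-p) + p/d
= (1 - 0.2600) + 0.2600/6
= 0.7400 + 0.0433
= 0.7833

0.7833


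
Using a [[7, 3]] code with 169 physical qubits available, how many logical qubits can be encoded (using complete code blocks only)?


Each code block uses 7 physical qubits for 3 logical qubit(s).
Number of complete blocks = floor(169 / 7) = 24
Logical qubits = 24 * 3
= 72

72


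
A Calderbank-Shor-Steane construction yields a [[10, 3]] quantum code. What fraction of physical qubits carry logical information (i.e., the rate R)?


Code rate R = k/n
= 3/10
= 0.3000

0.3000


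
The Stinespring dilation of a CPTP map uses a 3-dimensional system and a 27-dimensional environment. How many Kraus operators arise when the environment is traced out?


Tracing out the environment in an orthonormal basis {|i>_E} gives Kraus operators K_i = <i|_E U |0>_E.
Number of Kraus operators = dim(H_env) = d_env
= 27

27


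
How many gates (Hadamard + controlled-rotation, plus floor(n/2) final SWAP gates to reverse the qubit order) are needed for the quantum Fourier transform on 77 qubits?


Hadamard gates: 77
Controlled rotations: n*(n-1)/2 = 77*76/2 = 2926
SWAP gates: floor(n/2) = floor(77/2) = 38
Total = 77 + 2926 + 38
= 3041

3041


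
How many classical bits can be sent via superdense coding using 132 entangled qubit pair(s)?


Superdense coding allows 2 classical bits per shared entangled pair.
132 pair(s) -> 2 * 132 = 264 classical bits

264


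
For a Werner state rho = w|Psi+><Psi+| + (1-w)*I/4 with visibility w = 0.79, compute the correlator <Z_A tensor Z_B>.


|Psi+> = (|01> + |10>)/sqrt(2)
For the pure Bell state, <Z_A Z_B> = -1 (Bell-state Pauli correlator).
The maximally-mixed part I/4 has tr(I/4 * P tensor P) = 0 for any traceless Pauli P.
So <Z_A Z_B>_rho = w * (-1) + (1 - w) * 0
= 0.79 * (-1)
= -0.7900

-0.7900


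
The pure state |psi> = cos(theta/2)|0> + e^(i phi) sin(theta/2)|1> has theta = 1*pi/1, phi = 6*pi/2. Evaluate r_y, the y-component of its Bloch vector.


theta = 3.1416, phi = 9.4248
r_y = sin(theta)*sin(phi) = 0.0000 * 0.0000
r_y = 0.0000

0.0000


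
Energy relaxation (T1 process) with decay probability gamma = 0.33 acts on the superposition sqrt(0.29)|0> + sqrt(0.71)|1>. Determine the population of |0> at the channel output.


For amplitude damping with parameter gamma on state sqrt(a)|0> + sqrt(b)|1>:
alpha^2 = 0.29, beta^2 = 0.71
P(|0>) = alpha^2 + gamma * beta^2
= 0.29 + 0.33 * 0.71
= 0.29 + 0.2343
= 0.5243

0.5243


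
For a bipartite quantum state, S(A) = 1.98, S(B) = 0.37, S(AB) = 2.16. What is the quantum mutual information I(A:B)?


I(A:B) = S(A) + S(B) - S(AB)
= 1.98 + 0.37 - 2.16
= 0.1900

0.1900


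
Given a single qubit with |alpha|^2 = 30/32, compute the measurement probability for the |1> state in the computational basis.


|alpha|^2 = 30/32 = 0.9375
|beta|^2 = 1 - 30/32 = 2/32 = 0.0625
P(|1>) = |beta|^2 = 0.0625

0.0625


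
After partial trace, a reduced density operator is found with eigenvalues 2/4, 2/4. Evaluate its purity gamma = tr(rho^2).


tr(rho^2) = sum of eigenvalues squared
= (2/4)^2 + (2/4)^2
= (4 + 4) / 16
= 8/16
= 0.5000

0.5000


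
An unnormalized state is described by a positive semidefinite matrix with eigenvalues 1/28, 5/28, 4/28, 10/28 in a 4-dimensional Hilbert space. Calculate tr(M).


tr(M) = sum of eigenvalues
= 1/28 + 5/28 + 4/28 + 10/28
= 20/28
= 0.7143

0.7143


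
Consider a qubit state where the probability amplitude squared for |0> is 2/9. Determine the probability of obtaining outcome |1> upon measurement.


|alpha|^2 = 2/9 = 0.2222
|beta|^2 = 1 - 2/9 = 7/9 = 0.7778
P(|1>) = |beta|^2 = 0.7778

0.7778


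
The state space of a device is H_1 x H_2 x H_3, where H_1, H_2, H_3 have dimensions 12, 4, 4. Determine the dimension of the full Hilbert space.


dim(H_1 x H_2 x H_3) = 12 * 4 * 4
= 48 * 4
= 192

192


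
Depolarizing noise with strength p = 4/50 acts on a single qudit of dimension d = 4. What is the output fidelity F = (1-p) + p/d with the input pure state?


F = (1-p) + p/d
= (1 - 0.0800) + 0.0800/4
= 0.9200 + 0.0200
= 0.9400

0.9400


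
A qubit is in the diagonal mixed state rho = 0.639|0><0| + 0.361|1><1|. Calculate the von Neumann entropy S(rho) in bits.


S = -p*log2(p) - (1-p)*log2(1-p)
p = 0.6390, 1-p = 0.3610
= -0.6390 * log2(0.6390) - 0.3610 * log2(0.3610)
= -(-0.4129) - (-0.5306)
= 0.9435

0.9435


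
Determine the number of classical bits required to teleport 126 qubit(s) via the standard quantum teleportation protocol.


Quantum teleportation requires 2 classical bits per qubit teleported.
126 qubit(s) -> 2 * 126 = 252 classical bits

252


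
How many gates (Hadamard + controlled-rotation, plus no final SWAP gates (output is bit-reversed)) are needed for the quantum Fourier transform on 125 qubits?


Hadamard gates: 125
Controlled rotations: n*(n-1)/2 = 125*124/2 = 7750
SWAP gates: 0 (omitted)
Total = 125 + 7750
= 7875

7875


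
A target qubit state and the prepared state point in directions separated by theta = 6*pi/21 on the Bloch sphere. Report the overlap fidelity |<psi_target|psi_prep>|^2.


For states separated by angle theta on Bloch sphere:
F = cos^2(theta/2)
theta = 6*pi/21 = 0.8976
theta/2 = 0.4488
cos(theta/2) = 0.9010
F = 0.8117

0.8117


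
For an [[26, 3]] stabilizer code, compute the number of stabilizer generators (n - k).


For an [[n,k]] stabilizer code:
Number of stabilizer generators = n - k
= 26 - 3
= 23

23


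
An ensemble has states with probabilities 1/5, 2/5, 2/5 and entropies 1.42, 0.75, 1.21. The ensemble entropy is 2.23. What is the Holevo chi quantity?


chi = S(rho) - sum_i p_i * S(rho_i)
Weighted entropy = 1/5 * 1.42 + 2/5 * 0.75 + 2/5 * 1.21
= 1.0680
chi = 2.23 - 1.0680
= 1.1620

1.1620


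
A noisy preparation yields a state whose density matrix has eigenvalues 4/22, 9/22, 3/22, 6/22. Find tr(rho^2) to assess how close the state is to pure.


tr(rho^2) = sum of eigenvalues squared
= (4/22)^2 + (9/22)^2 + (3/22)^2 + (6/22)^2
= (16 + 81 + 9 + 36) / 484
= 142/484
= 0.2934

0.2934


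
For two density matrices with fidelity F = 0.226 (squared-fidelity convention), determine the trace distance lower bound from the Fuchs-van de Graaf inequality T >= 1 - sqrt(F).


Fuchs-van de Graaf (squared-fidelity convention): 1 - sqrt(F) <= T <= sqrt(1 - F).
Lower bound: T >= 1 - sqrt(F)
sqrt(F) = sqrt(0.226) = 0.4754
T >= 1 - 0.4754
T >= 0.5246

0.5246


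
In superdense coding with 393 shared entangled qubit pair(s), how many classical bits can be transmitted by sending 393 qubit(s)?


Superdense coding allows 2 classical bits per shared entangled pair.
393 pair(s) -> 2 * 393 = 786 classical bits

786


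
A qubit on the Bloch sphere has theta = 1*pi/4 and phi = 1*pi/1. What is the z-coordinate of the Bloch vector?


theta = 0.7854, phi = 3.1416
r_z = cos(theta) = 0.7071

0.7071


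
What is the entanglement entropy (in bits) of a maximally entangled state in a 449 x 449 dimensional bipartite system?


For a maximally entangled state in d x d:
S = log2(d) = log2(449)
= 8.8106

8.8106


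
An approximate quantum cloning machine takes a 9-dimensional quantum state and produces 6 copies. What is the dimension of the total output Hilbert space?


Output space = H^(tensor 6) where dim(H) = 9
dim = 9^6
= 81 (after 2 factors)
= 729 (after 3 factors)
= 6561 (after 4 factors)
= 59049 (after 5 factors)
= 531441 (after 6 factors)
= 531441

531441


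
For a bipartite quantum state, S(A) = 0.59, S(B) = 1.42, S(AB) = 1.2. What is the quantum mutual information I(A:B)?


I(A:B) = S(A) + S(B) - S(AB)
= 0.59 + 1.42 - 1.2
= 0.8100

0.8100


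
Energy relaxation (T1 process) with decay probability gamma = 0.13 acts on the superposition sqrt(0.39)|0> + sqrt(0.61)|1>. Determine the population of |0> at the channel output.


For amplitude damping with parameter gamma on state sqrt(a)|0> + sqrt(b)|1>:
alpha^2 = 0.39, beta^2 = 0.61
P(|0>) = alpha^2 + gamma * beta^2
= 0.39 + 0.13 * 0.61
= 0.39 + 0.0793
= 0.4693

0.4693


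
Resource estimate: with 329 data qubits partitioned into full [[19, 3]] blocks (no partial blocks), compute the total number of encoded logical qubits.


Each code block uses 19 physical qubits for 3 logical qubit(s).
Number of complete blocks = floor(329 / 19) = 17
Logical qubits = 17 * 3
= 51

51


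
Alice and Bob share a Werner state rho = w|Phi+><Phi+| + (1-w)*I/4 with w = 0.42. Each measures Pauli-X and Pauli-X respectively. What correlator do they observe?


|Phi+> = (|00> + |11>)/sqrt(2)
For the pure Bell state, <X_A X_B> = +1 (Bell-state Pauli correlator).
The maximally-mixed part I/4 has tr(I/4 * P tensor P) = 0 for any traceless Pauli P.
So <X_A X_B>_rho = w * (+1) + (1 - w) * 0
= 0.42 * (+1)
= 0.4200

0.4200


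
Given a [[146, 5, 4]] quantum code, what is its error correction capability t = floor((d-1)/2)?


Code parameters: [[146, 5, 4]], distance d = 4.
Number of correctable errors = floor((d-1)/2)
= floor((4 - 1)/2)
= floor(3/2)
= 1

1


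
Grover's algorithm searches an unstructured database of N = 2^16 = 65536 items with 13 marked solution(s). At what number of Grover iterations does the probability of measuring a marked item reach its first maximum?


After j Grover iterations the success probability is P(j) = sin^2((2j+1)*theta), where sin(theta) = sqrt(k/N).
N = 2^16 = 65536, k = 13
sin(theta) = sqrt(k/N) = 0.01408418467
theta = arcsin(sqrt(k/N)) = 0.01408465034 rad
P(j) reaches its first maximum when (2j+1)*theta is as close as possible to pi/2, i.e. j = round(pi/(4*theta) - 1/2).
pi/(4*theta) - 1/2 = 55.2627
(For comparison, the common estimate pi/4 * sqrt(N/k) = 55.7645; the exact maximiser is used here.)
Optimal iterations = 55

55


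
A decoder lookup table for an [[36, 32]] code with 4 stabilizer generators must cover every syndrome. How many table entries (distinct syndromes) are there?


Each stabilizer generator gives a binary (+1 or -1) measurement outcome.
With 4 independent generators:
Total syndromes = 2^4
= 16

16


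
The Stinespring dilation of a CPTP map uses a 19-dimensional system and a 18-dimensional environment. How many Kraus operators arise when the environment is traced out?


Tracing out the environment in an orthonormal basis {|i>_E} gives Kraus operators K_i = <i|_E U |0>_E.
Number of Kraus operators = dim(H_env) = d_env
= 18

18


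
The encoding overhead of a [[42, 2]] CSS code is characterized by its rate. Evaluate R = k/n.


Code rate R = k/n
= 2/42
= 0.0476

0.0476


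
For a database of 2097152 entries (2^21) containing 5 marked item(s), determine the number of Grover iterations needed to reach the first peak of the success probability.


After j Grover iterations the success probability is P(j) = sin^2((2j+1)*theta), where sin(theta) = sqrt(k/N).
N = 2^21 = 2097152, k = 5
sin(theta) = sqrt(k/N) = 0.001544080889
theta = arcsin(sqrt(k/N)) = 0.001544081502 rad
P(j) reaches its first maximum when (2j+1)*theta is as close as possible to pi/2, i.e. j = round(pi/(4*theta) - 1/2).
pi/(4*theta) - 1/2 = 508.1507
(For comparison, the common estimate pi/4 * sqrt(N/k) = 508.6509; the exact maximiser is used here.)
Optimal iterations = 508

508


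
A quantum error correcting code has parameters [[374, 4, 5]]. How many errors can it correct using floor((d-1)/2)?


Code parameters: [[374, 4, 5]], distance d = 5.
Number of correctable errors = floor((d-1)/2)
= floor((5 - 1)/2)
= floor(4/2)
= 2

2


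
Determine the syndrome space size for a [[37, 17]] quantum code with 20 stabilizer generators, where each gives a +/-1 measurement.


Each stabilizer generator gives a binary (+1 or -1) measurement outcome.
With 20 independent generators:
Total syndromes = 2^20
= 1048576

1048576


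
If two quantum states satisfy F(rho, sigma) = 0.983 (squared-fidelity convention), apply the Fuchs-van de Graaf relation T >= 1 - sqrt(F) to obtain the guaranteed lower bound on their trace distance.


Fuchs-van de Graaf (squared-fidelity convention): 1 - sqrt(F) <= T <= sqrt(1 - F).
Lower bound: T >= 1 - sqrt(F)
sqrt(F) = sqrt(0.983) = 0.9915
T >= 1 - 0.9915
T >= 0.0085

0.0085


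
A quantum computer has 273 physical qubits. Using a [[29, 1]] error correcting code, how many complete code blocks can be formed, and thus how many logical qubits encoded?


Each code block uses 29 physical qubits for 1 logical qubit(s).
Number of complete blocks = floor(273 / 29) = 9
Logical qubits = 9 * 1
= 9

9


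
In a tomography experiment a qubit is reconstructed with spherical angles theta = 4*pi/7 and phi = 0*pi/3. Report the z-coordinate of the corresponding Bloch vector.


theta = 1.7952, phi = 0.0000
r_z = cos(theta) = -0.2225

-0.2225


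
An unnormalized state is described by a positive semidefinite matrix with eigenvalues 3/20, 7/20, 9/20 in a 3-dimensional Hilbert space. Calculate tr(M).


tr(M) = sum of eigenvalues
= 3/20 + 7/20 + 9/20
= 19/20
= 0.9500

0.9500


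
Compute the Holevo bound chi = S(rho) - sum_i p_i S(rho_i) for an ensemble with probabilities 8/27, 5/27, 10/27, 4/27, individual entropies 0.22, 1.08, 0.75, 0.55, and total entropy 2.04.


chi = S(rho) - sum_i p_i * S(rho_i)
Weighted entropy = 8/27 * 0.22 + 5/27 * 1.08 + 10/27 * 0.75 + 4/27 * 0.55
= 0.6244
chi = 2.04 - 0.6244
= 1.4156

1.4156


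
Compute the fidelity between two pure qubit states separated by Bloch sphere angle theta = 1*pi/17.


For states separated by angle theta on Bloch sphere:
F = cos^2(theta/2)
theta = 1*pi/17 = 0.1848
theta/2 = 0.0924
cos(theta/2) = 0.9957
F = 0.9915

0.9915


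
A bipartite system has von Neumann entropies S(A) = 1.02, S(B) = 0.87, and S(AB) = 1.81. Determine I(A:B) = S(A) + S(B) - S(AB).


I(A:B) = S(A) + S(B) - S(AB)
= 1.02 + 0.87 - 1.81
= 0.0800

0.0800


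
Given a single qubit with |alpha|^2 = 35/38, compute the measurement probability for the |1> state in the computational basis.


|alpha|^2 = 35/38 = 0.9211
|beta|^2 = 1 - 35/38 = 3/38 = 0.0789
P(|1>) = |beta|^2 = 0.0789

0.0789


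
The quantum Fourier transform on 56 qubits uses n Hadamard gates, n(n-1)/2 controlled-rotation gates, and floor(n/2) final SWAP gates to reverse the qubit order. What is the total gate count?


Hadamard gates: 56
Controlled rotations: n*(n-1)/2 = 56*55/2 = 1540
SWAP gates: floor(n/2) = floor(56/2) = 28
Total = 56 + 1540 + 28
= 1624

1624


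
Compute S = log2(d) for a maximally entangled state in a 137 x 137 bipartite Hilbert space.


For a maximally entangled state in d x d:
S = log2(d) = log2(137)
= 7.0980

7.0980


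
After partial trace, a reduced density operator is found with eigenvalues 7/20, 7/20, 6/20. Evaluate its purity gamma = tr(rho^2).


tr(rho^2) = sum of eigenvalues squared
= (7/20)^2 + (7/20)^2 + (6/20)^2
= (49 + 49 + 36) / 400
= 134/400
= 0.3350

0.3350


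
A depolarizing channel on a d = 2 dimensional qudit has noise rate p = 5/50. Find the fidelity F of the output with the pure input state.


F = (1-p) + p/d
= (1 - 0.1000) + 0.1000/2
= 0.9000 + 0.0500
= 0.9500

0.9500


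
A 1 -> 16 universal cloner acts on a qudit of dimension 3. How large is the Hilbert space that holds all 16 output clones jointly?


Output space = H^(tensor 16) where dim(H) = 3
dim = 3^16
= 9 (after 2 factors)
= 27 (after 3 factors)
= 81 (after 4 factors)
= 243 (after 5 factors)
= 729 (after 6 factors)
= 2187 (after 7 factors)
= 6561 (after 8 factors)
= 19683 (after 9 factors)
= 59049 (after 10 factors)
= 177147 (after 11 factors)
= 531441 (after 12 factors)
= 1594323 (after 13 factors)
= 4782969 (after 14 factors)
= 14348907 (after 15 factors)
= 43046721 (after 16 factors)
= 43046721

43046721


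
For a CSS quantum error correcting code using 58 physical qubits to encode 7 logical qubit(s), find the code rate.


Code rate R = k/n
= 7/58
= 0.1207

0.1207


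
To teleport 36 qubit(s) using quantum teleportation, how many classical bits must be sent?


Quantum teleportation requires 2 classical bits per qubit teleported.
36 qubit(s) -> 2 * 36 = 72 classical bits

72


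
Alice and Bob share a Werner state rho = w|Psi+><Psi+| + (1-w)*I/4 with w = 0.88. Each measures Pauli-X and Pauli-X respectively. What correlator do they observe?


|Psi+> = (|01> + |10>)/sqrt(2)
For the pure Bell state, <X_A X_B> = +1 (Bell-state Pauli correlator).
The maximally-mixed part I/4 has tr(I/4 * P tensor P) = 0 for any traceless Pauli P.
So <X_A X_B>_rho = w * (+1) + (1 - w) * 0
= 0.88 * (+1)
= 0.8800

0.8800


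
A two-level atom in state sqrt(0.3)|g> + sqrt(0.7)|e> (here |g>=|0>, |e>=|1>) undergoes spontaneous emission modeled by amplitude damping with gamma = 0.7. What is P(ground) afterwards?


For amplitude damping with parameter gamma on state sqrt(a)|0> + sqrt(b)|1>:
alpha^2 = 0.3, beta^2 = 0.7
P(|0>) = alpha^2 + gamma * beta^2
= 0.3 + 0.7 * 0.7
= 0.3 + 0.4900
= 0.7900

0.7900


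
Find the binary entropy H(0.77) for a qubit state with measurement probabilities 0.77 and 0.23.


S = -p*log2(p) - (1-p)*log2(1-p)
p = 0.7700, 1-p = 0.2300
= -0.7700 * log2(0.7700) - 0.2300 * log2(0.2300)
= -(-0.2903) - (-0.4877)
= 0.7780

0.7780


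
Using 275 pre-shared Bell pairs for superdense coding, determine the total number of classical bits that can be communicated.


Superdense coding allows 2 classical bits per shared entangled pair.
275 pair(s) -> 2 * 275 = 550 classical bits

550


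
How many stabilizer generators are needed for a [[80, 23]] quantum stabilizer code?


For an [[n,k]] stabilizer code:
Number of stabilizer generators = n - k
= 80 - 23
= 57

57


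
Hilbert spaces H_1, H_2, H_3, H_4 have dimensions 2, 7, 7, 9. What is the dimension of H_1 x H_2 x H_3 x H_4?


dim(H_1 x H_2 x H_3 x H_4) = 2 * 7 * 7 * 9
= 14 * 7 * 9
= 98 * 9
= 882

882


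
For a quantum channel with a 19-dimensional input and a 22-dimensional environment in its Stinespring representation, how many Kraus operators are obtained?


Tracing out the environment in an orthonormal basis {|i>_E} gives Kraus operators K_i = <i|_E U |0>_E.
Number of Kraus operators = dim(H_env) = d_env
= 22

22


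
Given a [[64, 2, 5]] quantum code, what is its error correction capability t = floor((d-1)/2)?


Code parameters: [[64, 2, 5]], distance d = 5.
Number of correctable errors = floor((d-1)/2)
= floor((5 - 1)/2)
= floor(4/2)
= 2

2


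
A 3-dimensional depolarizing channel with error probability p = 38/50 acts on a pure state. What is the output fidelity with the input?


F = (1-p) + p/d
= (1 - 0.7600) + 0.7600/3
= 0.2400 + 0.2533
= 0.4933

0.4933


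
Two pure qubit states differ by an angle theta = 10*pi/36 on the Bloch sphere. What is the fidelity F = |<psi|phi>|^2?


For states separated by angle theta on Bloch sphere:
F = cos^2(theta/2)
theta = 10*pi/36 = 0.8727
theta/2 = 0.4363
cos(theta/2) = 0.9063
F = 0.8214

0.8214


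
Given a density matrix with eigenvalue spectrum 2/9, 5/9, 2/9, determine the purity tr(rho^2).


tr(rho^2) = sum of eigenvalues squared
= (2/9)^2 + (5/9)^2 + (2/9)^2
= (4 + 25 + 4) / 81
= 33/81
= 0.4074

0.4074


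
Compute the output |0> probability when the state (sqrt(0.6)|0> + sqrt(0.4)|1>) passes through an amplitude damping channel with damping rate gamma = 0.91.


For amplitude damping with parameter gamma on state sqrt(a)|0> + sqrt(b)|1>:
alpha^2 = 0.6, beta^2 = 0.4
P(|0>) = alpha^2 + gamma * beta^2
= 0.6 + 0.91 * 0.4
= 0.6 + 0.3640
= 0.9640

0.9640


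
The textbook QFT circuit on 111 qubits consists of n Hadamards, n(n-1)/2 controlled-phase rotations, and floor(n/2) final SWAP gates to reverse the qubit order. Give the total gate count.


Hadamard gates: 111
Controlled rotations: n*(n-1)/2 = 111*110/2 = 6105
SWAP gates: floor(n/2) = floor(111/2) = 55
Total = 111 + 6105 + 55
= 6271

6271


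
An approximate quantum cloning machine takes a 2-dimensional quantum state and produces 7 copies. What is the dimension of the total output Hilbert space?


Output space = H^(tensor 7) where dim(H) = 2
dim = 2^7
= 4 (after 2 factors)
= 8 (after 3 factors)
= 16 (after 4 factors)
= 32 (after 5 factors)
= 64 (after 6 factors)
= 128 (after 7 factors)
= 128

128


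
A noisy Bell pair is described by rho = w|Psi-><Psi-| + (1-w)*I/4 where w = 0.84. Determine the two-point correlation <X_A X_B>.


|Psi-> = (|01> - |10>)/sqrt(2)
For the pure Bell state, <X_A X_B> = -1 (Bell-state Pauli correlator).
The maximally-mixed part I/4 has tr(I/4 * P tensor P) = 0 for any traceless Pauli P.
So <X_A X_B>_rho = w * (-1) + (1 - w) * 0
= 0.84 * (-1)
= -0.8400

-0.8400


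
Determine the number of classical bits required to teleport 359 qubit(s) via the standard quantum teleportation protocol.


Quantum teleportation requires 2 classical bits per qubit teleported.
359 qubit(s) -> 2 * 359 = 718 classical bits

718


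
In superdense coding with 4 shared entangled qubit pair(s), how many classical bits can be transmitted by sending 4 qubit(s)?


Superdense coding allows 2 classical bits per shared entangled pair.
4 pair(s) -> 2 * 4 = 8 classical bits

8


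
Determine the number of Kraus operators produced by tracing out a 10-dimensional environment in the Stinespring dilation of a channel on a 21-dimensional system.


Tracing out the environment in an orthonormal basis {|i>_E} gives Kraus operators K_i = <i|_E U |0>_E.
Number of Kraus operators = dim(H_env) = d_env
= 10

10


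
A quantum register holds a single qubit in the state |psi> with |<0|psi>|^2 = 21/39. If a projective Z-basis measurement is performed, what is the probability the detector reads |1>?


|alpha|^2 = 21/39 = 0.5385
|beta|^2 = 1 - 21/39 = 18/39 = 0.4615
P(|1>) = |beta|^2 = 0.4615

0.4615


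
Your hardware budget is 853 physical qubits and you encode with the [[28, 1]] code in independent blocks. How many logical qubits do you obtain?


Each code block uses 28 physical qubits for 1 logical qubit(s).
Number of complete blocks = floor(853 / 28) = 30
Logical qubits = 30 * 1
= 30

30


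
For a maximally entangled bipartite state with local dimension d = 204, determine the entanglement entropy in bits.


For a maximally entangled state in d x d:
S = log2(d) = log2(204)
= 7.6724

7.6724


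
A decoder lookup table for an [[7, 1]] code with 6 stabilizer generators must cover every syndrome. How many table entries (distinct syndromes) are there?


Each stabilizer generator gives a binary (+1 or -1) measurement outcome.
With 6 independent generators:
Total syndromes = 2^6
= 64

64


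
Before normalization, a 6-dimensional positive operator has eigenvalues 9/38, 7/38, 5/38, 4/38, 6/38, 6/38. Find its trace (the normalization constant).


tr(M) = sum of eigenvalues
= 9/38 + 7/38 + 5/38 + 4/38 + 6/38 + 6/38
= 37/38
= 0.9737

0.9737


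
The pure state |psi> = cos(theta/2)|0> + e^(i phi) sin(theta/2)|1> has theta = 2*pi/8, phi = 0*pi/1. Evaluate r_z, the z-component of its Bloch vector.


theta = 0.7854, phi = 0.0000
r_z = cos(theta) = 0.7071

0.7071


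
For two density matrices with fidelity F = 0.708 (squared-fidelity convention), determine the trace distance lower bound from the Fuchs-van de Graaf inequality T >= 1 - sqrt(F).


Fuchs-van de Graaf (squared-fidelity convention): 1 - sqrt(F) <= T <= sqrt(1 - F).
Lower bound: T >= 1 - sqrt(F)
sqrt(F) = sqrt(0.708) = 0.8414
T >= 1 - 0.8414
T >= 0.1586

0.1586


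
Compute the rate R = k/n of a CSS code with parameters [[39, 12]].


Code rate R = k/n
= 12/39
= 0.3077

0.3077


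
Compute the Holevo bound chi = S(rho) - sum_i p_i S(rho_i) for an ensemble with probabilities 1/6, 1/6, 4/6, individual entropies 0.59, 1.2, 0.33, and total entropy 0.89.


chi = S(rho) - sum_i p_i * S(rho_i)
Weighted entropy = 1/6 * 0.59 + 1/6 * 1.2 + 4/6 * 0.33
= 0.5183
chi = 0.89 - 0.5183
= 0.3717

0.3717


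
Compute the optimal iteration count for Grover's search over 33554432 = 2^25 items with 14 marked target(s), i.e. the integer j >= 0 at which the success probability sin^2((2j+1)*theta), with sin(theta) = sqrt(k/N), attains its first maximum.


After j Grover iterations the success probability is P(j) = sin^2((2j+1)*theta), where sin(theta) = sqrt(k/N).
N = 2^25 = 33554432, k = 14
sin(theta) = sqrt(k/N) = 0.0006459353787
theta = arcsin(sqrt(k/N)) = 0.0006459354236 rad
P(j) reaches its first maximum when (2j+1)*theta is as close as possible to pi/2, i.e. j = round(pi/(4*theta) - 1/2).
pi/(4*theta) - 1/2 = 1215.4082
(For comparison, the common estimate pi/4 * sqrt(N/k) = 1215.9083; the exact maximiser is used here.)
Optimal iterations = 1215

1215


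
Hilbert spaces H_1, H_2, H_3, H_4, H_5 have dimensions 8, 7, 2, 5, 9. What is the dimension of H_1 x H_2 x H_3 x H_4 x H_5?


dim(H_1 x H_2 x H_3 x H_4 x H_5) = 8 * 7 * 2 * 5 * 9
= 56 * 2 * 5 * 9
= 112 * 5 * 9
= 560 * 9
= 5040

5040


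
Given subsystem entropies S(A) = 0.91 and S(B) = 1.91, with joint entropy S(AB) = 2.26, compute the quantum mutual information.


I(A:B) = S(A) + S(B) - S(AB)
= 0.91 + 1.91 - 2.26
= 0.5600

0.5600


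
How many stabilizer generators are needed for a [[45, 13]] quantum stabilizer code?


For an [[n,k]] stabilizer code:
Number of stabilizer generators = n - k
= 45 - 13
= 32

32


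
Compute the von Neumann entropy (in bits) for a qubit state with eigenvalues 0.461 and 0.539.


S = -p*log2(p) - (1-p)*log2(1-p)
p = 0.4610, 1-p = 0.5390
= -0.4610 * log2(0.4610) - 0.5390 * log2(0.5390)
= -(-0.5150) - (-0.4806)
= 0.9956

0.9956


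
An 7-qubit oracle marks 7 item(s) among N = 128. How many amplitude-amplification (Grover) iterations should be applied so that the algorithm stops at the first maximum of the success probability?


After j Grover iterations the success probability is P(j) = sin^2((2j+1)*theta), where sin(theta) = sqrt(k/N).
N = 2^7 = 128, k = 7
sin(theta) = sqrt(k/N) = 0.2338535867
theta = arcsin(sqrt(k/N)) = 0.2360392927 rad
P(j) reaches its first maximum when (2j+1)*theta is as close as possible to pi/2, i.e. j = round(pi/(4*theta) - 1/2).
pi/(4*theta) - 1/2 = 2.8274
(For comparison, the common estimate pi/4 * sqrt(N/k) = 3.3585; the exact maximiser is used here.)
Optimal iterations = 3

3


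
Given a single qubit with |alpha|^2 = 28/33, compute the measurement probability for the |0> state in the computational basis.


|alpha|^2 = 28/33 = 0.8485
|beta|^2 = 1 - 28/33 = 5/33 = 0.1515
P(|0>) = |alpha|^2 = 0.8485

0.8485


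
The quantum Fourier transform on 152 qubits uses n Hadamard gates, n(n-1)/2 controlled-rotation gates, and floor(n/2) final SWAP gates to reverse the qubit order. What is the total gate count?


Hadamard gates: 152
Controlled rotations: n*(n-1)/2 = 152*151/2 = 11476
SWAP gates: floor(n/2) = floor(152/2) = 76
Total = 152 + 11476 + 76
= 11704

11704


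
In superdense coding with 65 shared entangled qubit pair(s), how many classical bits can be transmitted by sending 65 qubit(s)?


Superdense coding allows 2 classical bits per shared entangled pair.
65 pair(s) -> 2 * 65 = 130 classical bits

130


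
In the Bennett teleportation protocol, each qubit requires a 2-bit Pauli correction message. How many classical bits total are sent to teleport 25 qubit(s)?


Quantum teleportation requires 2 classical bits per qubit teleported.
25 qubit(s) -> 2 * 25 = 50 classical bits

50


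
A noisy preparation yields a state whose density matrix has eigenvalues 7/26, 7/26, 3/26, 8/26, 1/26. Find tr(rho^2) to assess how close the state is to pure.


tr(rho^2) = sum of eigenvalues squared
= (7/26)^2 + (7/26)^2 + (3/26)^2 + (8/26)^2 + (1/26)^2
= (49 + 49 + 9 + 64 + 1) / 676
= 172/676
= 0.2544

0.2544


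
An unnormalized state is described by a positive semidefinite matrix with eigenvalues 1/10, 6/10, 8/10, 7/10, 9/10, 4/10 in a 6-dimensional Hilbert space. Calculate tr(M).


tr(M) = sum of eigenvalues
= 1/10 + 6/10 + 8/10 + 7/10 + 9/10 + 4/10
= 35/10
= 3.5000

3.5000


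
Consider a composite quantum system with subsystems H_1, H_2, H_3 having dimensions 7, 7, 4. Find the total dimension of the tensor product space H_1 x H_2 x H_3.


dim(H_1 x H_2 x H_3) = 7 * 7 * 4
= 49 * 4
= 196

196


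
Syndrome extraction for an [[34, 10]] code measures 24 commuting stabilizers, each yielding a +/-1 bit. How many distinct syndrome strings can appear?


Each stabilizer generator gives a binary (+1 or -1) measurement outcome.
With 24 independent generators:
Total syndromes = 2^24
= 16777216

16777216


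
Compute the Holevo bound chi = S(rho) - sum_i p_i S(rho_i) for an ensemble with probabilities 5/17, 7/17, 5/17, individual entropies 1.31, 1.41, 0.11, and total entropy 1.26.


chi = S(rho) - sum_i p_i * S(rho_i)
Weighted entropy = 5/17 * 1.31 + 7/17 * 1.41 + 5/17 * 0.11
= 0.9982
chi = 1.26 - 0.9982
= 0.2618

0.2618
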